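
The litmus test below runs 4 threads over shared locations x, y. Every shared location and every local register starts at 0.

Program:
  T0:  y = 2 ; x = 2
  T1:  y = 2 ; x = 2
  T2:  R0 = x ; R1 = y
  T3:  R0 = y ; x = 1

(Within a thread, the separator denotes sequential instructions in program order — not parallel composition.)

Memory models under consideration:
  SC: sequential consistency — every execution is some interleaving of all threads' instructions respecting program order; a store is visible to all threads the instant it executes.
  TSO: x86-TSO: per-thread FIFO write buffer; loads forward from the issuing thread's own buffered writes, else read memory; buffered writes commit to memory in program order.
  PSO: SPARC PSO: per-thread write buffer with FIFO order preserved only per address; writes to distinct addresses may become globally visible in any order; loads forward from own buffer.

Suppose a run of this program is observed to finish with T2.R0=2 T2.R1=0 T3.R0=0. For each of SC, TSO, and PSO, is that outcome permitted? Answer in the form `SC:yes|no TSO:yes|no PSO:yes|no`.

SC:no TSO:no PSO:yes

outcome vector order: (T2.R0,T2.R1,T3.R0)
SC: 9 outcomes — {000; 002; 020; 022; 100; 120; 122; 220; 222}
TSO: 9 outcomes — {000; 002; 020; 022; 100; 120; 122; 220; 222}
PSO: 11 outcomes — {000; 002; 020; 022; 100; 120; 122; 200; 202; 220; 222}
target 200 ∈ {PSO}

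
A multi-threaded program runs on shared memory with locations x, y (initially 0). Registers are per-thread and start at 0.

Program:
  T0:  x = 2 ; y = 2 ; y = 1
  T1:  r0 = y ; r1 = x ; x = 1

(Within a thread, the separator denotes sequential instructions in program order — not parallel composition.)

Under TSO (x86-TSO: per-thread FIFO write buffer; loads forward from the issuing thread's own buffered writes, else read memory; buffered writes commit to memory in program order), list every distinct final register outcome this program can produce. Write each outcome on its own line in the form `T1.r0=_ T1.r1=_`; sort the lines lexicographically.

outcome vector order: (T1.r0,T1.r1)
|TSO outcomes| = 4

T1.r0=0 T1.r1=0
T1.r0=0 T1.r1=2
T1.r0=1 T1.r1=2
T1.r0=2 T1.r1=2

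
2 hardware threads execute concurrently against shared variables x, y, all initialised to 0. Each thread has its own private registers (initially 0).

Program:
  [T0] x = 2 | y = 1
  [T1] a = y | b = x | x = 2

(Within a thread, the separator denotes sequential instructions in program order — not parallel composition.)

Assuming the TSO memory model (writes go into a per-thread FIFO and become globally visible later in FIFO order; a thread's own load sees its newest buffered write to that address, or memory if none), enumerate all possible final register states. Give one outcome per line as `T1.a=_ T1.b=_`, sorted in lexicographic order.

outcome vector order: (T1.a,T1.b)
|TSO outcomes| = 3

T1.a=0 T1.b=0
T1.a=0 T1.b=2
T1.a=1 T1.b=2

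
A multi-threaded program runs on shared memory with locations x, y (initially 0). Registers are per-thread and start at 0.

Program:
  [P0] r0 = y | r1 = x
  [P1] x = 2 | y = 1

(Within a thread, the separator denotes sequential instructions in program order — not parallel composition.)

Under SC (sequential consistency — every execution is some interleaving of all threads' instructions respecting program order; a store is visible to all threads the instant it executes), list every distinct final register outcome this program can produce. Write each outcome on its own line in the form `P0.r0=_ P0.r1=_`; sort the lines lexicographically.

outcome vector order: (P0.r0,P0.r1)
|SC outcomes| = 3

P0.r0=0 P0.r1=0
P0.r0=0 P0.r1=2
P0.r0=1 P0.r1=2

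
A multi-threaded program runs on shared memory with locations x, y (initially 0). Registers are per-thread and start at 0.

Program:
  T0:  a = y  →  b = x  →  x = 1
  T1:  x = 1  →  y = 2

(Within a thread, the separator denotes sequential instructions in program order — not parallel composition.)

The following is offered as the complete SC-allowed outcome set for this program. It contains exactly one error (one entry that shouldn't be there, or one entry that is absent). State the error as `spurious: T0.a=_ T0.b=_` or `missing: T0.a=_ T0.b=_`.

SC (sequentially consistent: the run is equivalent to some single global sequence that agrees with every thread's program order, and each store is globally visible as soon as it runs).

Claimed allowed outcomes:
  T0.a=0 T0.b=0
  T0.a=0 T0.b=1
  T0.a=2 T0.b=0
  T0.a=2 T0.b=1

outcome vector order: (T0.a,T0.b)
under SC → 00 01 21
claimed∖SC = {20}

spurious: T0.a=2 T0.b=0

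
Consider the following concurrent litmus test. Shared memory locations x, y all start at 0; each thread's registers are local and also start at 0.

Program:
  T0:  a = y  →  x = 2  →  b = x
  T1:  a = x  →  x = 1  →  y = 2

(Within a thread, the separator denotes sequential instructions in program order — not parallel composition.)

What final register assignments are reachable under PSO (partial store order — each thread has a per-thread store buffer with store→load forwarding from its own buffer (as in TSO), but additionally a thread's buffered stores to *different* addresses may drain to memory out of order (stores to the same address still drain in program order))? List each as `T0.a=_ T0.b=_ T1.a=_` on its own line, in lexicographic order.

outcome vector order: (T0.a,T0.b,T1.a)
|PSO outcomes| = 6

T0.a=0 T0.b=1 T1.a=0
T0.a=0 T0.b=1 T1.a=2
T0.a=0 T0.b=2 T1.a=0
T0.a=0 T0.b=2 T1.a=2
T0.a=2 T0.b=1 T1.a=0
T0.a=2 T0.b=2 T1.a=0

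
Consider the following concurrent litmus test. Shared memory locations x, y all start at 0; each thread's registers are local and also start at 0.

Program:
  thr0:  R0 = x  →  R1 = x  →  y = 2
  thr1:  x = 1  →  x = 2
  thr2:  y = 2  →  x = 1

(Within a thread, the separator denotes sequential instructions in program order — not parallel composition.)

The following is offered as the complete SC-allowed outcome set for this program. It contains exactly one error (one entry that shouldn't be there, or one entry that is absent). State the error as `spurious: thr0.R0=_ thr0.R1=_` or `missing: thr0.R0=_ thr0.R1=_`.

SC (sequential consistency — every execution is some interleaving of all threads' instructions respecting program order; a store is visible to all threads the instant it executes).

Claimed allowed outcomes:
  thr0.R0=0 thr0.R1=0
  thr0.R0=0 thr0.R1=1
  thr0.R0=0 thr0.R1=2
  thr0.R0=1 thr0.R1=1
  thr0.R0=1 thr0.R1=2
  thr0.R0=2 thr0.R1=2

missing: thr0.R0=2 thr0.R1=1

outcome vector order: (thr0.R0,thr0.R1)
under SC → 00 01 02 11 12 21 22
SC∖claimed = {21}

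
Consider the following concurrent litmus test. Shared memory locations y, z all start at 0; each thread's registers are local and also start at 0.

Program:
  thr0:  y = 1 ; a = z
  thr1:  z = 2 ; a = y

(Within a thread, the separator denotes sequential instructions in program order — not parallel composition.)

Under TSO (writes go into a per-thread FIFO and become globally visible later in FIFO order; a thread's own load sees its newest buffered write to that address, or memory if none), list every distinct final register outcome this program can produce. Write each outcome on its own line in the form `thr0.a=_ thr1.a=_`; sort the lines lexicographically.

outcome vector order: (thr0.a,thr1.a)
|TSO outcomes| = 4

thr0.a=0 thr1.a=0
thr0.a=0 thr1.a=1
thr0.a=2 thr1.a=0
thr0.a=2 thr1.a=1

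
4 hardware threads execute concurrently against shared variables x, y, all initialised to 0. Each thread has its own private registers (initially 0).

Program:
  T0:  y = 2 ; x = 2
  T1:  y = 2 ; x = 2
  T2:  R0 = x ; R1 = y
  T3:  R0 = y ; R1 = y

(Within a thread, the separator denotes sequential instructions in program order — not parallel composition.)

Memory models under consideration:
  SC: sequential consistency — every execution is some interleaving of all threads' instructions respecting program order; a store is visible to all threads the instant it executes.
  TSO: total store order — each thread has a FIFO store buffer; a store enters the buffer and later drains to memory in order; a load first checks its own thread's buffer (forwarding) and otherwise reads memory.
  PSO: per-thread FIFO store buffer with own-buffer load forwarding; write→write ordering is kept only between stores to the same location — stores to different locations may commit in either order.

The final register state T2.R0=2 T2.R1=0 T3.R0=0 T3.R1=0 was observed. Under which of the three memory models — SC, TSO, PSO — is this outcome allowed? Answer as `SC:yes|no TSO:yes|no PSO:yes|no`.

SC:no TSO:no PSO:yes

outcome vector order: (T2.R0,T2.R1,T3.R0,T3.R1)
under SC → (0,0,0,0) (0,0,0,2) (0,0,2,2) (0,2,0,0) (0,2,0,2) (0,2,2,2) (2,2,0,0) (2,2,0,2) (2,2,2,2)
under TSO → (0,0,0,0) (0,0,0,2) (0,0,2,2) (0,2,0,0) (0,2,0,2) (0,2,2,2) (2,2,0,0) (2,2,0,2) (2,2,2,2)
under PSO → (0,0,0,0) (0,0,0,2) (0,0,2,2) (0,2,0,0) (0,2,0,2) (0,2,2,2) (2,0,0,0) (2,0,0,2) (2,0,2,2) (2,2,0,0) (2,2,0,2) (2,2,2,2)
target (2,0,0,0) ∈ {PSO}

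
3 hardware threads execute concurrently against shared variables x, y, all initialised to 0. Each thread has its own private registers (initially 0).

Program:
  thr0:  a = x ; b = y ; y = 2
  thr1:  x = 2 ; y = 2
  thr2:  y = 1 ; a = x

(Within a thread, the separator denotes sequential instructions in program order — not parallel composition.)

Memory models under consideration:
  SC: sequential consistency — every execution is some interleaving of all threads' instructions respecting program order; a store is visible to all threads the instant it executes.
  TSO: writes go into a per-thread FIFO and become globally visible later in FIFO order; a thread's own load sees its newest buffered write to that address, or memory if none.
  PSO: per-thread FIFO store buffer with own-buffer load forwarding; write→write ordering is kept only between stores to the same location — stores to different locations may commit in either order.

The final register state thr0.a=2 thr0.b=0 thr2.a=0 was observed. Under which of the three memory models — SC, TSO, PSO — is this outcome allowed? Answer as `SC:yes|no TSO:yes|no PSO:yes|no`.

outcome vector order: (thr0.a,thr0.b,thr2.a)
SC (11): 000 002 010 012 020 022 202 210 212 220 222
TSO (12): 000 002 010 012 020 022 200 202 210 212 220 222
PSO (12): 000 002 010 012 020 022 200 202 210 212 220 222
target 200 ∈ {TSO,PSO}

SC:no TSO:yes PSO:yes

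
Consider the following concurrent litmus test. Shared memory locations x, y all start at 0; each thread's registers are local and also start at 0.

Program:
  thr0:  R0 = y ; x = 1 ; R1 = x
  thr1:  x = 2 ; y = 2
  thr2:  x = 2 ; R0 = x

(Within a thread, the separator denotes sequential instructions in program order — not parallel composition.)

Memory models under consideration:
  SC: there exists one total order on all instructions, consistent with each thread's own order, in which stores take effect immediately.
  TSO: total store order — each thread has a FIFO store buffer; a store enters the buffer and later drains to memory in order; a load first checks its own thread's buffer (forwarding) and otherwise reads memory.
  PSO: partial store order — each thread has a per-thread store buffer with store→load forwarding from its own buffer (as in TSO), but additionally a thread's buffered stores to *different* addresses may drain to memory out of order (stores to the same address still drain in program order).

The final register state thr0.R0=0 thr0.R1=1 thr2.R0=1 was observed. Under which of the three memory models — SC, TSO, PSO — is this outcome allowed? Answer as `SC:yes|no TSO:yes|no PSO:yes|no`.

outcome vector order: (thr0.R0,thr0.R1,thr2.R0)
under SC → 0/1/1 0/1/2 0/2/1 0/2/2 2/1/1 2/1/2 2/2/2
under TSO → 0/1/1 0/1/2 0/2/1 0/2/2 2/1/1 2/1/2 2/2/2
under PSO → 0/1/1 0/1/2 0/2/1 0/2/2 2/1/1 2/1/2 2/2/1 2/2/2
target 0/1/1 ∈ {SC,TSO,PSO}

SC:yes TSO:yes PSO:yes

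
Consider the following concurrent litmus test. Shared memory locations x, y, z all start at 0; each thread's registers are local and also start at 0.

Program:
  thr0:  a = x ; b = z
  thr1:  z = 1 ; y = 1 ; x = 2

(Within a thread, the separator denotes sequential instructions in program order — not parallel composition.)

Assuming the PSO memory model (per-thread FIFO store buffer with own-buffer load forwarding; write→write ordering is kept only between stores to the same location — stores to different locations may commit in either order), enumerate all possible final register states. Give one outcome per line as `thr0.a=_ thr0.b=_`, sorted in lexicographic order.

outcome vector order: (thr0.a,thr0.b)
|PSO outcomes| = 4

thr0.a=0 thr0.b=0
thr0.a=0 thr0.b=1
thr0.a=2 thr0.b=0
thr0.a=2 thr0.b=1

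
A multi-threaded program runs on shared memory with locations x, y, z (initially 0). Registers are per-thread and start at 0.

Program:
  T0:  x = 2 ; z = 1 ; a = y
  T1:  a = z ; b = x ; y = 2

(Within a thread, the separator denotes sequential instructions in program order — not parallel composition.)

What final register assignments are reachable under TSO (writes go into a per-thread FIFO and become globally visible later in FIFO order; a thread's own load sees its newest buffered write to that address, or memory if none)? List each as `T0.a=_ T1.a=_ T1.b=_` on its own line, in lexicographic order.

outcome vector order: (T0.a,T1.a,T1.b)
|TSO outcomes| = 6

T0.a=0 T1.a=0 T1.b=0
T0.a=0 T1.a=0 T1.b=2
T0.a=0 T1.a=1 T1.b=2
T0.a=2 T1.a=0 T1.b=0
T0.a=2 T1.a=0 T1.b=2
T0.a=2 T1.a=1 T1.b=2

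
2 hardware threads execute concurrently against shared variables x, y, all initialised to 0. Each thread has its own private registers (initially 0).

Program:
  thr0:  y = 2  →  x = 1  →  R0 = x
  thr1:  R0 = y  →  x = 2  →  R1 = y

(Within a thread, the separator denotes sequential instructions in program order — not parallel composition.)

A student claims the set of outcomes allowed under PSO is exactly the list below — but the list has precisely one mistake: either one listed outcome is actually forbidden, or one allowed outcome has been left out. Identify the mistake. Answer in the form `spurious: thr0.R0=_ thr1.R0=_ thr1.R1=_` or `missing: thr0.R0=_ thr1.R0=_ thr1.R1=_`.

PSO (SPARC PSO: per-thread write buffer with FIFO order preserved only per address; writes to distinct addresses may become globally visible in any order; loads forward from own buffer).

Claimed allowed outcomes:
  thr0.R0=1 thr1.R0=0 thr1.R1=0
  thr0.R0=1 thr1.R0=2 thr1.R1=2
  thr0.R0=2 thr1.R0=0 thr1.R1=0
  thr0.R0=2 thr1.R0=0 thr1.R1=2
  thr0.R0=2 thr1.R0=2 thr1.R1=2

missing: thr0.R0=1 thr1.R0=0 thr1.R1=2

outcome vector order: (thr0.R0,thr1.R0,thr1.R1)
PSO (6): 1/0/0; 1/0/2; 1/2/2; 2/0/0; 2/0/2; 2/2/2
PSO∖claimed = {1/0/2}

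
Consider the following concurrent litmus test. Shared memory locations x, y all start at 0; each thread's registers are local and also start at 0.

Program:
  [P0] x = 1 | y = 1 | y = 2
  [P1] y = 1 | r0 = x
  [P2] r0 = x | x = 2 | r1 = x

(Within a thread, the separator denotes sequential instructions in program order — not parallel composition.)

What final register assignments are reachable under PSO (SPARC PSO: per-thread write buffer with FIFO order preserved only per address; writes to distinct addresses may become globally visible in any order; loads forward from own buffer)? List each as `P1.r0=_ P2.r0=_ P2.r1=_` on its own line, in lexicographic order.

outcome vector order: (P1.r0,P2.r0,P2.r1)
|PSO outcomes| = 9

P1.r0=0 P2.r0=0 P2.r1=1
P1.r0=0 P2.r0=0 P2.r1=2
P1.r0=0 P2.r0=1 P2.r1=2
P1.r0=1 P2.r0=0 P2.r1=1
P1.r0=1 P2.r0=0 P2.r1=2
P1.r0=1 P2.r0=1 P2.r1=2
P1.r0=2 P2.r0=0 P2.r1=1
P1.r0=2 P2.r0=0 P2.r1=2
P1.r0=2 P2.r0=1 P2.r1=2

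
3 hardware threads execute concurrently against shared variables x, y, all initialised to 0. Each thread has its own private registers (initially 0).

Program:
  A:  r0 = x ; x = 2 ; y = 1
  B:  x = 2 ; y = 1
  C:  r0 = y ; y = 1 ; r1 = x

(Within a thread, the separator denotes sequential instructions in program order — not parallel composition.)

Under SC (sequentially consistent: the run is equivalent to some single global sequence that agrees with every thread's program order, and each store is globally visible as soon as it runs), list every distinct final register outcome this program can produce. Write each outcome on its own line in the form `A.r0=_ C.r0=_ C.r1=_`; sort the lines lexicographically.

A.r0=0 C.r0=0 C.r1=0
A.r0=0 C.r0=0 C.r1=2
A.r0=0 C.r0=1 C.r1=2
A.r0=2 C.r0=0 C.r1=0
A.r0=2 C.r0=0 C.r1=2
A.r0=2 C.r0=1 C.r1=2

outcome vector order: (A.r0,C.r0,C.r1)
|SC outcomes| = 6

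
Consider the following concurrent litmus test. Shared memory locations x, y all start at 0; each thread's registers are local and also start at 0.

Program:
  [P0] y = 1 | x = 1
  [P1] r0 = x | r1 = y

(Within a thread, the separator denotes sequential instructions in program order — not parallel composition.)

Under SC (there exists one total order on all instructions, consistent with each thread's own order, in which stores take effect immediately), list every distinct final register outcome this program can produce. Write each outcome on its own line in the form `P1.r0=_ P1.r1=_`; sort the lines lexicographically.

outcome vector order: (P1.r0,P1.r1)
|SC outcomes| = 3

P1.r0=0 P1.r1=0
P1.r0=0 P1.r1=1
P1.r0=1 P1.r1=1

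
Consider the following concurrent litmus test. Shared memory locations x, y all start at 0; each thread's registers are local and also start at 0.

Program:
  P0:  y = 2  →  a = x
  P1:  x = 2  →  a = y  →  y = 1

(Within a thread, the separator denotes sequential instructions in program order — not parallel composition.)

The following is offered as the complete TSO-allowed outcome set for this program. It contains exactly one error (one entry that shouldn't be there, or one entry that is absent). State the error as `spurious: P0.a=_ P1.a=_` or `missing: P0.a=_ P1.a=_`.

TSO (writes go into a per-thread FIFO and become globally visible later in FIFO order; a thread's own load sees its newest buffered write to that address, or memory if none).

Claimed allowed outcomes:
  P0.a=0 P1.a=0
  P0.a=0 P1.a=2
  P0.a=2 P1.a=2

missing: P0.a=2 P1.a=0

outcome vector order: (P0.a,P1.a)
[TSO] allowed = {(0,0), (0,2), (2,0), (2,2)}
TSO∖claimed = {(2,0)}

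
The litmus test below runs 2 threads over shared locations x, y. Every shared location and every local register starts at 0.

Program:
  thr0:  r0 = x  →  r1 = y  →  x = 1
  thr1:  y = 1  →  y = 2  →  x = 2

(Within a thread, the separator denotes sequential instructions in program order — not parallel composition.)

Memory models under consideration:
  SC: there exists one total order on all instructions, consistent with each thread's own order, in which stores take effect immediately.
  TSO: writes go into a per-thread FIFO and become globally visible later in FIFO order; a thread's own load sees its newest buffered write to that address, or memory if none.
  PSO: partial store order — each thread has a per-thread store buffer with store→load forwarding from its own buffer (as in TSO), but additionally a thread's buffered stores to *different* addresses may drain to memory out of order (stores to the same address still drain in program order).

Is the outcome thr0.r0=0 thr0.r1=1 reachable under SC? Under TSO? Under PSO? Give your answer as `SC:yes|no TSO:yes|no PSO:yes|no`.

outcome vector order: (thr0.r0,thr0.r1)
SC: 4 outcomes — {<0 0>, <0 1>, <0 2>, <2 2>}
TSO: 4 outcomes — {<0 0>, <0 1>, <0 2>, <2 2>}
PSO: 6 outcomes — {<0 0>, <0 1>, <0 2>, <2 0>, <2 1>, <2 2>}
target <0 1> ∈ {SC,TSO,PSO}

SC:yes TSO:yes PSO:yes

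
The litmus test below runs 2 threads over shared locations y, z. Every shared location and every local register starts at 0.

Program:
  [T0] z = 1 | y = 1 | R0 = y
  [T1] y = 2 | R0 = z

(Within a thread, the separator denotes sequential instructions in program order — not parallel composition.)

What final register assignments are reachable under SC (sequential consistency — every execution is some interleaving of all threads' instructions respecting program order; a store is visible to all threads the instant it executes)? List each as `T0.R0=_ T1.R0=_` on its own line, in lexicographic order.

outcome vector order: (T0.R0,T1.R0)
|SC outcomes| = 3

T0.R0=1 T1.R0=0
T0.R0=1 T1.R0=1
T0.R0=2 T1.R0=1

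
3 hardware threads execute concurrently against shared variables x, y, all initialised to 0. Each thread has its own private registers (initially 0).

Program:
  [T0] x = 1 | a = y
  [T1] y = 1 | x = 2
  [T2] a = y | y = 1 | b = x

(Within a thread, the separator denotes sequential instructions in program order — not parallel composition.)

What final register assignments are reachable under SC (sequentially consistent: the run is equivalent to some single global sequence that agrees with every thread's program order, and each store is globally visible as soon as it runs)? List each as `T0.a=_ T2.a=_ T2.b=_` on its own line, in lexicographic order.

T0.a=0 T2.a=0 T2.b=1
T0.a=0 T2.a=0 T2.b=2
T0.a=0 T2.a=1 T2.b=1
T0.a=0 T2.a=1 T2.b=2
T0.a=1 T2.a=0 T2.b=0
T0.a=1 T2.a=0 T2.b=1
T0.a=1 T2.a=0 T2.b=2
T0.a=1 T2.a=1 T2.b=0
T0.a=1 T2.a=1 T2.b=1
T0.a=1 T2.a=1 T2.b=2

outcome vector order: (T0.a,T2.a,T2.b)
|SC outcomes| = 10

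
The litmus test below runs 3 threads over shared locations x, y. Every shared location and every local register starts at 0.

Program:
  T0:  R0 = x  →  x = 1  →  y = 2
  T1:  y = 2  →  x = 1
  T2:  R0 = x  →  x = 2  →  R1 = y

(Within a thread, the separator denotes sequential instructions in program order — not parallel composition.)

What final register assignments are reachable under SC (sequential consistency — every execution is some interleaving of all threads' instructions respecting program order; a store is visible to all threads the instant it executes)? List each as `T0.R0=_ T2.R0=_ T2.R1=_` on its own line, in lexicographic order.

outcome vector order: (T0.R0,T2.R0,T2.R1)
|SC outcomes| = 10

T0.R0=0 T2.R0=0 T2.R1=0
T0.R0=0 T2.R0=0 T2.R1=2
T0.R0=0 T2.R0=1 T2.R1=0
T0.R0=0 T2.R0=1 T2.R1=2
T0.R0=1 T2.R0=0 T2.R1=0
T0.R0=1 T2.R0=0 T2.R1=2
T0.R0=1 T2.R0=1 T2.R1=2
T0.R0=2 T2.R0=0 T2.R1=0
T0.R0=2 T2.R0=0 T2.R1=2
T0.R0=2 T2.R0=1 T2.R1=2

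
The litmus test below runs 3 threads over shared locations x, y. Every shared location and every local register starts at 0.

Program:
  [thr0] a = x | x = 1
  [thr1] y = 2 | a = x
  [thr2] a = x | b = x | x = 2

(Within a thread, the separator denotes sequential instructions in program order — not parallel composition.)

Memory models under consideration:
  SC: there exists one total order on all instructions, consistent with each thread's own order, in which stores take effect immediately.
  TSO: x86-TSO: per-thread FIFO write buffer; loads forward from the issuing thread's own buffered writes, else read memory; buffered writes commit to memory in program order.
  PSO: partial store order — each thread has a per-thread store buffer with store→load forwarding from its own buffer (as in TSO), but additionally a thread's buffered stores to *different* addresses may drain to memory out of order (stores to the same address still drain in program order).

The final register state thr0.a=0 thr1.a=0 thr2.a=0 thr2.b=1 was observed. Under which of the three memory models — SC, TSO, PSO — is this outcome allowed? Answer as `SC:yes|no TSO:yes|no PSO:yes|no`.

SC:yes TSO:yes PSO:yes

outcome vector order: (thr0.a,thr1.a,thr2.a,thr2.b)
SC (12): 0/0/0/0, 0/0/0/1, 0/0/1/1, 0/1/0/0, 0/1/0/1, 0/1/1/1, 0/2/0/0, 0/2/0/1, 0/2/1/1, 2/0/0/0, 2/1/0/0, 2/2/0/0
TSO (12): 0/0/0/0, 0/0/0/1, 0/0/1/1, 0/1/0/0, 0/1/0/1, 0/1/1/1, 0/2/0/0, 0/2/0/1, 0/2/1/1, 2/0/0/0, 2/1/0/0, 2/2/0/0
PSO (12): 0/0/0/0, 0/0/0/1, 0/0/1/1, 0/1/0/0, 0/1/0/1, 0/1/1/1, 0/2/0/0, 0/2/0/1, 0/2/1/1, 2/0/0/0, 2/1/0/0, 2/2/0/0
target 0/0/0/1 ∈ {SC,TSO,PSO}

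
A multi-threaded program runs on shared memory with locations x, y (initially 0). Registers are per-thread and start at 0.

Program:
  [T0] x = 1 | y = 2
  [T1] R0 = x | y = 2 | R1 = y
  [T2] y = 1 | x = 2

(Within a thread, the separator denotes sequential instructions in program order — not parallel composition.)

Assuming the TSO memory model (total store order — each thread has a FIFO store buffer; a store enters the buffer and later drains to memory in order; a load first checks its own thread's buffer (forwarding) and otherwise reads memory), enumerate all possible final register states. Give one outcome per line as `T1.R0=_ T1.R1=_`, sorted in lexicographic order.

outcome vector order: (T1.R0,T1.R1)
|TSO outcomes| = 5

T1.R0=0 T1.R1=1
T1.R0=0 T1.R1=2
T1.R0=1 T1.R1=1
T1.R0=1 T1.R1=2
T1.R0=2 T1.R1=2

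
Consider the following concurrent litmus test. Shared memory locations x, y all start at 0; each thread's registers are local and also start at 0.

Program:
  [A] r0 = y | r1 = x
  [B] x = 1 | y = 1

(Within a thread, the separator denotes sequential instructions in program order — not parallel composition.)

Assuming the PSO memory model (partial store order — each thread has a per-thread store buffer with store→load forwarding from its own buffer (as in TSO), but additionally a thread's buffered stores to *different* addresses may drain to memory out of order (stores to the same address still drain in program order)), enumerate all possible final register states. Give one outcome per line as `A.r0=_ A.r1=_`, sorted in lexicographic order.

A.r0=0 A.r1=0
A.r0=0 A.r1=1
A.r0=1 A.r1=0
A.r0=1 A.r1=1

outcome vector order: (A.r0,A.r1)
|PSO outcomes| = 4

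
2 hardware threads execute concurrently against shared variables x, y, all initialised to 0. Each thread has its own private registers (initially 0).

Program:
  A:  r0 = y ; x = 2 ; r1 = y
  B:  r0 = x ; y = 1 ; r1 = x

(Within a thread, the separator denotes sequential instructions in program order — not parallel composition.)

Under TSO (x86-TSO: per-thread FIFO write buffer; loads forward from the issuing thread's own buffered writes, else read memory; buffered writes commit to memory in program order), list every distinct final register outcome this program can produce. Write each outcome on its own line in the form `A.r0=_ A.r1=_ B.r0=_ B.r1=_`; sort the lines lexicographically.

A.r0=0 A.r1=0 B.r0=0 B.r1=0
A.r0=0 A.r1=0 B.r0=0 B.r1=2
A.r0=0 A.r1=0 B.r0=2 B.r1=2
A.r0=0 A.r1=1 B.r0=0 B.r1=0
A.r0=0 A.r1=1 B.r0=0 B.r1=2
A.r0=0 A.r1=1 B.r0=2 B.r1=2
A.r0=1 A.r1=1 B.r0=0 B.r1=0
A.r0=1 A.r1=1 B.r0=0 B.r1=2

outcome vector order: (A.r0,A.r1,B.r0,B.r1)
|TSO outcomes| = 8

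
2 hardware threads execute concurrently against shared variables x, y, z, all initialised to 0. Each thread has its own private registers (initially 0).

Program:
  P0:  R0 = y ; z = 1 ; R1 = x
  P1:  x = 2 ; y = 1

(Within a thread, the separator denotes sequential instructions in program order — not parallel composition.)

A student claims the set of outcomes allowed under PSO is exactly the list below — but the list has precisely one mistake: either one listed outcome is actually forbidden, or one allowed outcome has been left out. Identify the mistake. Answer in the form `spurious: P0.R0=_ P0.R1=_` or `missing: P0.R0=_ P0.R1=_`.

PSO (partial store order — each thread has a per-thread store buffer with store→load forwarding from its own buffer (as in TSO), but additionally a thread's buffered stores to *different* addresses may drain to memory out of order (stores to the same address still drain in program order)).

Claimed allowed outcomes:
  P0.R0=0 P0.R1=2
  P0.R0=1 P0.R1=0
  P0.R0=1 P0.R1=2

missing: P0.R0=0 P0.R1=0

outcome vector order: (P0.R0,P0.R1)
[PSO] allowed = {0/0; 0/2; 1/0; 1/2}
PSO∖claimed = {0/0}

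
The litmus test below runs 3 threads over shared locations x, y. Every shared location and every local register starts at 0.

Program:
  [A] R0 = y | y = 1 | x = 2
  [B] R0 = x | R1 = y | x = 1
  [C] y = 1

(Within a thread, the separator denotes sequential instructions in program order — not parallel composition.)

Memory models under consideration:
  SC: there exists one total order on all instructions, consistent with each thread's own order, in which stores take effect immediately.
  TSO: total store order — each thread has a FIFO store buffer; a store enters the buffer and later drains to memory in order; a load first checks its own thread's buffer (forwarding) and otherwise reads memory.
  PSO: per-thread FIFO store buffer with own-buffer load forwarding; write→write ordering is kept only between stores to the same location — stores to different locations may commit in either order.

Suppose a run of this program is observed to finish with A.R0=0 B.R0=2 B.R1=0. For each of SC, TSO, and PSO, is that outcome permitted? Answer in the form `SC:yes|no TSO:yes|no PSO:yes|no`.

SC:no TSO:no PSO:yes

outcome vector order: (A.R0,B.R0,B.R1)
[SC] allowed = {0/0/0, 0/0/1, 0/2/1, 1/0/0, 1/0/1, 1/2/1}
[TSO] allowed = {0/0/0, 0/0/1, 0/2/1, 1/0/0, 1/0/1, 1/2/1}
[PSO] allowed = {0/0/0, 0/0/1, 0/2/0, 0/2/1, 1/0/0, 1/0/1, 1/2/1}
target 0/2/0 ∈ {PSO}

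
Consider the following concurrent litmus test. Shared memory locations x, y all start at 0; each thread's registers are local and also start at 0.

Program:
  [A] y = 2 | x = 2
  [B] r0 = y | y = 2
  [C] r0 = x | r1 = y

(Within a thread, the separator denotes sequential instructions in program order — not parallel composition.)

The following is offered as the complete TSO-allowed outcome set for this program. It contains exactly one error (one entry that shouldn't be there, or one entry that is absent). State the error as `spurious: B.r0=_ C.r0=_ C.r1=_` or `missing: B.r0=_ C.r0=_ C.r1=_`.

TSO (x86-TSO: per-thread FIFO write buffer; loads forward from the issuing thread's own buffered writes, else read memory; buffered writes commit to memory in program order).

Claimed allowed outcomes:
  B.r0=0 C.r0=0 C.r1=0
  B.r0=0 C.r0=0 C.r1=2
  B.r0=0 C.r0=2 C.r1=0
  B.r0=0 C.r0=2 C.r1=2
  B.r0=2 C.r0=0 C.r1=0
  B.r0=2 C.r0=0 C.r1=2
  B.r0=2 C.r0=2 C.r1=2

spurious: B.r0=0 C.r0=2 C.r1=0

outcome vector order: (B.r0,C.r0,C.r1)
under TSO → (0,0,0), (0,0,2), (0,2,2), (2,0,0), (2,0,2), (2,2,2)
claimed∖TSO = {(0,2,0)}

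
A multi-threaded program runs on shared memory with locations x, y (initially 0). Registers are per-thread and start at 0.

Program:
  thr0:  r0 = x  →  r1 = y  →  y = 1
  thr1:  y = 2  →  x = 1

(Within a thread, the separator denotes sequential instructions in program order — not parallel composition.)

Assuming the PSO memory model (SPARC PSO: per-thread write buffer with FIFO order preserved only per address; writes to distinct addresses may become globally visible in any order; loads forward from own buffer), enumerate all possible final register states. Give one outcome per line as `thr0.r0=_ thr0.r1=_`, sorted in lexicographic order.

outcome vector order: (thr0.r0,thr0.r1)
|PSO outcomes| = 4

thr0.r0=0 thr0.r1=0
thr0.r0=0 thr0.r1=2
thr0.r0=1 thr0.r1=0
thr0.r0=1 thr0.r1=2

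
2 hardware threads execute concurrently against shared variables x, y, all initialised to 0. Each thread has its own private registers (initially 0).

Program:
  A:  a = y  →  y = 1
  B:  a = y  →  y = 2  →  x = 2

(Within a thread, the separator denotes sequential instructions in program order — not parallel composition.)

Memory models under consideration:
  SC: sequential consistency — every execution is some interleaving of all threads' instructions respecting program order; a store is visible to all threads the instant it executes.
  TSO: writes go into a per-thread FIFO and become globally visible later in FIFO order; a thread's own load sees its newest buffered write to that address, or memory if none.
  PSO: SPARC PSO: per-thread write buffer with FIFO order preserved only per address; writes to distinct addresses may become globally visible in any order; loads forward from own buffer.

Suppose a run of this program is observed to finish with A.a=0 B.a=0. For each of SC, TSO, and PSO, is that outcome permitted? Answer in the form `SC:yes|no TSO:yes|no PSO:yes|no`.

SC:yes TSO:yes PSO:yes

outcome vector order: (A.a,B.a)
SC (3): (0,0); (0,1); (2,0)
TSO (3): (0,0); (0,1); (2,0)
PSO (3): (0,0); (0,1); (2,0)
target (0,0) ∈ {SC,TSO,PSO}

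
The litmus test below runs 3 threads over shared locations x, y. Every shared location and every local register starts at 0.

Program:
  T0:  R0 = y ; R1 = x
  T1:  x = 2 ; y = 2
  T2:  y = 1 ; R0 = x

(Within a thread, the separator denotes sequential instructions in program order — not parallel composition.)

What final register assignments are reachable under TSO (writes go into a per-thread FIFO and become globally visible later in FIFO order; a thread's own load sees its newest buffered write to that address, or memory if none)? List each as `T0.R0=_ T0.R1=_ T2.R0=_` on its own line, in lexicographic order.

outcome vector order: (T0.R0,T0.R1,T2.R0)
|TSO outcomes| = 10

T0.R0=0 T0.R1=0 T2.R0=0
T0.R0=0 T0.R1=0 T2.R0=2
T0.R0=0 T0.R1=2 T2.R0=0
T0.R0=0 T0.R1=2 T2.R0=2
T0.R0=1 T0.R1=0 T2.R0=0
T0.R0=1 T0.R1=0 T2.R0=2
T0.R0=1 T0.R1=2 T2.R0=0
T0.R0=1 T0.R1=2 T2.R0=2
T0.R0=2 T0.R1=2 T2.R0=0
T0.R0=2 T0.R1=2 T2.R0=2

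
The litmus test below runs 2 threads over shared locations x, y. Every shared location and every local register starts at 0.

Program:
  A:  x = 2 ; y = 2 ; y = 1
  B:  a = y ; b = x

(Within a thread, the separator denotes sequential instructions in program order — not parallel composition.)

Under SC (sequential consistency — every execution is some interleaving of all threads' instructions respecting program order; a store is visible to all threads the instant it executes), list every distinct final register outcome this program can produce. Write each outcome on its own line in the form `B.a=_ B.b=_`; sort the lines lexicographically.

outcome vector order: (B.a,B.b)
|SC outcomes| = 4

B.a=0 B.b=0
B.a=0 B.b=2
B.a=1 B.b=2
B.a=2 B.b=2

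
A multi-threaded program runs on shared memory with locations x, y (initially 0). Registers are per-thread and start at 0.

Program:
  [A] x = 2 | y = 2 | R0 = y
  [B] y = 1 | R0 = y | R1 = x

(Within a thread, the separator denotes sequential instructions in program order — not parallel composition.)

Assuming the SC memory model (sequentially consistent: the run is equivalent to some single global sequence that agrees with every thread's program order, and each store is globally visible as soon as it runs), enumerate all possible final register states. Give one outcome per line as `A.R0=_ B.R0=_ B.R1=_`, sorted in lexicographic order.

outcome vector order: (A.R0,B.R0,B.R1)
|SC outcomes| = 4

A.R0=1 B.R0=1 B.R1=2
A.R0=2 B.R0=1 B.R1=0
A.R0=2 B.R0=1 B.R1=2
A.R0=2 B.R0=2 B.R1=2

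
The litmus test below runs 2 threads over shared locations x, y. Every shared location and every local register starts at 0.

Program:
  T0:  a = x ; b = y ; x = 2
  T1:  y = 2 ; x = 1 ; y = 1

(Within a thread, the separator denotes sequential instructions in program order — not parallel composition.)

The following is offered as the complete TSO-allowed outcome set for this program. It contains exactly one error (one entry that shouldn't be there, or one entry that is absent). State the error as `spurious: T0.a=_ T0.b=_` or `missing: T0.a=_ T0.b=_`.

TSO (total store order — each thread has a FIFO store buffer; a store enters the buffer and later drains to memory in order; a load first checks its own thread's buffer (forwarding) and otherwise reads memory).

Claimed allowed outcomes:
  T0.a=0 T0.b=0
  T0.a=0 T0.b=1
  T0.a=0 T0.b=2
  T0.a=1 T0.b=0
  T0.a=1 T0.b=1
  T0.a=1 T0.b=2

outcome vector order: (T0.a,T0.b)
TSO: 5 outcomes — {0/0 0/1 0/2 1/1 1/2}
claimed∖TSO = {1/0}

spurious: T0.a=1 T0.b=0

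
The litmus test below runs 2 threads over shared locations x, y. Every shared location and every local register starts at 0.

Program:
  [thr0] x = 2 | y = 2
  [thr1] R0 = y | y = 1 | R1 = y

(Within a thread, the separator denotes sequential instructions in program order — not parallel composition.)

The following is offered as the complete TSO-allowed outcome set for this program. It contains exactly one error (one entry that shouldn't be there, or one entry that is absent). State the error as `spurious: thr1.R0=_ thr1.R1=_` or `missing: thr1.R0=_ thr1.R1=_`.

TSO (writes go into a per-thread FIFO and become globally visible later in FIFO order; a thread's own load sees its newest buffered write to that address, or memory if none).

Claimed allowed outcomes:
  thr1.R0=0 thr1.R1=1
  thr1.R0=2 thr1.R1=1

missing: thr1.R0=0 thr1.R1=2

outcome vector order: (thr1.R0,thr1.R1)
TSO: 3 outcomes — {01, 02, 21}
TSO∖claimed = {02}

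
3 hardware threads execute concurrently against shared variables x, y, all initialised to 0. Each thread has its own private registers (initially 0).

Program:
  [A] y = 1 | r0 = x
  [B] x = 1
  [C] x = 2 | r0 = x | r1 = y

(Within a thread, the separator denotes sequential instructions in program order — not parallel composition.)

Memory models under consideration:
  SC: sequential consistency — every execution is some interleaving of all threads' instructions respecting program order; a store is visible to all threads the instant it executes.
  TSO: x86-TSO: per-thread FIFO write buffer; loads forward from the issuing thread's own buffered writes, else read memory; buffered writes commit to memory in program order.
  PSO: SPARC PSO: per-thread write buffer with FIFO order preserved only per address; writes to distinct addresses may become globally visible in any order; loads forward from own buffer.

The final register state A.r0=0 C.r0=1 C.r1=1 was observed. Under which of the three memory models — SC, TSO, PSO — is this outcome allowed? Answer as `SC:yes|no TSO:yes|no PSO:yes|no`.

outcome vector order: (A.r0,C.r0,C.r1)
under SC → (0,1,1) (0,2,1) (1,1,0) (1,1,1) (1,2,0) (1,2,1) (2,1,1) (2,2,0) (2,2,1)
under TSO → (0,1,0) (0,1,1) (0,2,0) (0,2,1) (1,1,0) (1,1,1) (1,2,0) (1,2,1) (2,1,0) (2,1,1) (2,2,0) (2,2,1)
under PSO → (0,1,0) (0,1,1) (0,2,0) (0,2,1) (1,1,0) (1,1,1) (1,2,0) (1,2,1) (2,1,0) (2,1,1) (2,2,0) (2,2,1)
target (0,1,1) ∈ {SC,TSO,PSO}

SC:yes TSO:yes PSO:yes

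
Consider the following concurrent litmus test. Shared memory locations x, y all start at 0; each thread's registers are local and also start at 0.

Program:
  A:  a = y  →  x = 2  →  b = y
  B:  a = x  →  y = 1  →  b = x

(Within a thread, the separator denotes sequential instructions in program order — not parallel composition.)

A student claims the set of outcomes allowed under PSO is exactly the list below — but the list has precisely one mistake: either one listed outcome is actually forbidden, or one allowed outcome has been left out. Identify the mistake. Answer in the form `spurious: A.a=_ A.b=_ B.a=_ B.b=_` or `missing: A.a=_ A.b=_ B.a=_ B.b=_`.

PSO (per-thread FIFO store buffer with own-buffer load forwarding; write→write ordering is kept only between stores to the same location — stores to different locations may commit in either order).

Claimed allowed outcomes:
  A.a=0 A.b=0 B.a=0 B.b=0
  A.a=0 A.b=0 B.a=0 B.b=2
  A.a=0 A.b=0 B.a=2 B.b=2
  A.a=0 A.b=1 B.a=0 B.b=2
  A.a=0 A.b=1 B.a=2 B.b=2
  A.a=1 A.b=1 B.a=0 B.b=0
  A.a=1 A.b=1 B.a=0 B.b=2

missing: A.a=0 A.b=1 B.a=0 B.b=0

outcome vector order: (A.a,A.b,B.a,B.b)
PSO (8): (0,0,0,0); (0,0,0,2); (0,0,2,2); (0,1,0,0); (0,1,0,2); (0,1,2,2); (1,1,0,0); (1,1,0,2)
PSO∖claimed = {(0,1,0,0)}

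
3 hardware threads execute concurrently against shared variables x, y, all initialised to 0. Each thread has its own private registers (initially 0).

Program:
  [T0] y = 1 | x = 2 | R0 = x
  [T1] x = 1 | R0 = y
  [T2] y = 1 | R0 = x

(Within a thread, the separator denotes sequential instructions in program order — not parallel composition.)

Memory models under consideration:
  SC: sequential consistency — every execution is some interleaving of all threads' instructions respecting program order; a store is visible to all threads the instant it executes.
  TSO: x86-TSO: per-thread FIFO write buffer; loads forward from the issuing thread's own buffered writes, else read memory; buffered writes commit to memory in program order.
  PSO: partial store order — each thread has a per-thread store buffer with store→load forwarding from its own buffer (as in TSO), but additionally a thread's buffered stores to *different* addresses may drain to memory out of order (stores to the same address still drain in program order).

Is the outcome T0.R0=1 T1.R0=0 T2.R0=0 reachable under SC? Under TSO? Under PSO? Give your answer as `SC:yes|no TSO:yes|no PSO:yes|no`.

SC:no TSO:yes PSO:yes

outcome vector order: (T0.R0,T1.R0,T2.R0)
SC (8): (1,1,0), (1,1,1), (1,1,2), (2,0,1), (2,0,2), (2,1,0), (2,1,1), (2,1,2)
TSO (12): (1,0,0), (1,0,1), (1,0,2), (1,1,0), (1,1,1), (1,1,2), (2,0,0), (2,0,1), (2,0,2), (2,1,0), (2,1,1), (2,1,2)
PSO (12): (1,0,0), (1,0,1), (1,0,2), (1,1,0), (1,1,1), (1,1,2), (2,0,0), (2,0,1), (2,0,2), (2,1,0), (2,1,1), (2,1,2)
target (1,0,0) ∈ {TSO,PSO}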